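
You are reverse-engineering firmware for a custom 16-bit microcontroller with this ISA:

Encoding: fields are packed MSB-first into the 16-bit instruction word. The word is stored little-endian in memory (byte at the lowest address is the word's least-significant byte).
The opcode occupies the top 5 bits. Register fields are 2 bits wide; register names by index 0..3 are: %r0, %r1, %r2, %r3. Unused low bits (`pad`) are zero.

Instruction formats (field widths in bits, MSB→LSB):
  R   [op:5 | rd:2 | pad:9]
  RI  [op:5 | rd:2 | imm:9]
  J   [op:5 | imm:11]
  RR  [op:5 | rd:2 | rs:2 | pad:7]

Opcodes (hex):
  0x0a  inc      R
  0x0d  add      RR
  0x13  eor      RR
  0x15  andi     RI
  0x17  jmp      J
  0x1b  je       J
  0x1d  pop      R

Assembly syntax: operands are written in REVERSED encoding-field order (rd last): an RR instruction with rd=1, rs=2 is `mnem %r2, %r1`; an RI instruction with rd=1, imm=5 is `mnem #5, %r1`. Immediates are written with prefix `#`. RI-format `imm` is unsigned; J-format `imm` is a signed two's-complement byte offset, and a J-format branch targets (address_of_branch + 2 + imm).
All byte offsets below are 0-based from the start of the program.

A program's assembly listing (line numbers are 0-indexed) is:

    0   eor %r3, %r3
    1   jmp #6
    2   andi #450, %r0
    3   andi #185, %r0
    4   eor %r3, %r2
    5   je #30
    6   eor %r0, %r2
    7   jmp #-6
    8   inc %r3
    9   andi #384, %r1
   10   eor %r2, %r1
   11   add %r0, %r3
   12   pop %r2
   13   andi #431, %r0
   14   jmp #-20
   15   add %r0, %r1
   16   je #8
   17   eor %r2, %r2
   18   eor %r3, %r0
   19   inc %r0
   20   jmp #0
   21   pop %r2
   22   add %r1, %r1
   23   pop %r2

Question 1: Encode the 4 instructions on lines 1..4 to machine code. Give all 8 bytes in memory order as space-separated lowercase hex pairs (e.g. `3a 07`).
line 1 (jmp): pack op=0x17:5|imm=6:11 = 0xb806; little→ 06 b8
line 2 (andi): pack op=0x15:5|rd=0:2|imm=450:9 = 0xa9c2; little→ c2 a9
line 3 (andi): pack op=0x15:5|rd=0:2|imm=185:9 = 0xa8b9; little→ b9 a8
line 4 (eor): pack op=0x13:5|rd=2:2|rs=3:2|pad=0:7 = 0x9d80; little→ 80 9d

06 b8 c2 a9 b9 a8 80 9d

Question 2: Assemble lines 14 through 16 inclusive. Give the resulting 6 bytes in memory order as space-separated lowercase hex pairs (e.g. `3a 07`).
ec bf 00 6a 08 d8

14. jmp fields op=0x17:5|imm=-20:11 → word bfech → ec bf
15. add fields op=0xd:5|rd=1:2|rs=0:2|pad=0:7 → word 6a00h → 00 6a
16. je fields op=0x1b:5|imm=8:11 → word d808h → 08 d8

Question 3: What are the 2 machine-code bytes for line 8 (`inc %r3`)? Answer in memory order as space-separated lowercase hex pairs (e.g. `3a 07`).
8. inc fields op=0xa:5|rd=3:2|pad=0:9 → word 5600h → 00 56

00 56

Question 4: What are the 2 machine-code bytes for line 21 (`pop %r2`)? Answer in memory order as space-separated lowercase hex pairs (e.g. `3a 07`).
00 ec

21. pop fields op=0x1d:5|rd=2:2|pad=0:9 → word ec00h → 00 ec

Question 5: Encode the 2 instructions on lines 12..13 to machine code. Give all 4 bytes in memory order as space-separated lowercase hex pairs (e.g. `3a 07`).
00 ec af a9

12. pop fields op=0x1d:5|rd=2:2|pad=0:9 → word ec00h → 00 ec
13. andi fields op=0x15:5|rd=0:2|imm=431:9 → word a9afh → af a9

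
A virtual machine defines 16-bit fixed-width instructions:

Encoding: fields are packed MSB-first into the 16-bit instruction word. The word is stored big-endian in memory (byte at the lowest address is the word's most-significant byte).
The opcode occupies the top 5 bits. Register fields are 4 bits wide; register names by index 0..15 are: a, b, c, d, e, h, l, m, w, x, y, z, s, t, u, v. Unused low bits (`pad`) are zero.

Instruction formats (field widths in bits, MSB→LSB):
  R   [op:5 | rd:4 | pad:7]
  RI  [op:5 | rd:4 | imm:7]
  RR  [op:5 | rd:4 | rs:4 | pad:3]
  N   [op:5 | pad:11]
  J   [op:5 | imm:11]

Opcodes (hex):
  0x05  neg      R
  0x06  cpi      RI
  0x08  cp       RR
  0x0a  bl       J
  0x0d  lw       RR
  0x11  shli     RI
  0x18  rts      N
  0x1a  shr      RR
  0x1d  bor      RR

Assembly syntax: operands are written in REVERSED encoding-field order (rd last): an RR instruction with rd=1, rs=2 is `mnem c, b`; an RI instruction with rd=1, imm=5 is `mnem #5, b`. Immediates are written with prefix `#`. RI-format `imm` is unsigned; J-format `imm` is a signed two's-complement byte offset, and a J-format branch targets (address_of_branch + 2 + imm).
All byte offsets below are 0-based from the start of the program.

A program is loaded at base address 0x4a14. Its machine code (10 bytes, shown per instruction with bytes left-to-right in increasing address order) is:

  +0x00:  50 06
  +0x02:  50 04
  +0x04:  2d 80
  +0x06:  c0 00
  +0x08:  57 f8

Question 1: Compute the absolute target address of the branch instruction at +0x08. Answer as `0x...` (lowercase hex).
0x4a16

+0x08: 57 f8 ⇒ word 0x57f8 (big)
  opcode bits[15:11]=0xa: bl/J
  [10:0] imm=2040 (s11→-8) = #-8
  target = base 0x4a14 + off 0x08 + 2 + imm -8 = 0x4a16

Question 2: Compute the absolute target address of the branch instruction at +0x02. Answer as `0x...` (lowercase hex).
0x4a1c

@+02  big-endian(50 04) = 0x5004
  top 5b → 0xa → bl [J]
  imm: (w>>0)&0x7ff=0x4 → #4
  target = base 0x4a14 + off 0x02 + 2 + imm 4 = 0x4a1c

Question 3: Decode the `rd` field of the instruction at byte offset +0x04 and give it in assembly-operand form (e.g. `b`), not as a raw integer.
[04] 2d 80 → 0x2d80
  top 5b → 0x5 → neg [R]
  [10:7] rd=11 = z

z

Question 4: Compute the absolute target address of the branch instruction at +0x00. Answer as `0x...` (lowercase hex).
[00] 50 06 → 0x5006
  op=0x5006>>11=0xa ⇒ bl (J)
  imm: (w>>0)&0x7ff=0x6 → #6
  target = base 0x4a14 + off 0x00 + 2 + imm 6 = 0x4a1c

0x4a1c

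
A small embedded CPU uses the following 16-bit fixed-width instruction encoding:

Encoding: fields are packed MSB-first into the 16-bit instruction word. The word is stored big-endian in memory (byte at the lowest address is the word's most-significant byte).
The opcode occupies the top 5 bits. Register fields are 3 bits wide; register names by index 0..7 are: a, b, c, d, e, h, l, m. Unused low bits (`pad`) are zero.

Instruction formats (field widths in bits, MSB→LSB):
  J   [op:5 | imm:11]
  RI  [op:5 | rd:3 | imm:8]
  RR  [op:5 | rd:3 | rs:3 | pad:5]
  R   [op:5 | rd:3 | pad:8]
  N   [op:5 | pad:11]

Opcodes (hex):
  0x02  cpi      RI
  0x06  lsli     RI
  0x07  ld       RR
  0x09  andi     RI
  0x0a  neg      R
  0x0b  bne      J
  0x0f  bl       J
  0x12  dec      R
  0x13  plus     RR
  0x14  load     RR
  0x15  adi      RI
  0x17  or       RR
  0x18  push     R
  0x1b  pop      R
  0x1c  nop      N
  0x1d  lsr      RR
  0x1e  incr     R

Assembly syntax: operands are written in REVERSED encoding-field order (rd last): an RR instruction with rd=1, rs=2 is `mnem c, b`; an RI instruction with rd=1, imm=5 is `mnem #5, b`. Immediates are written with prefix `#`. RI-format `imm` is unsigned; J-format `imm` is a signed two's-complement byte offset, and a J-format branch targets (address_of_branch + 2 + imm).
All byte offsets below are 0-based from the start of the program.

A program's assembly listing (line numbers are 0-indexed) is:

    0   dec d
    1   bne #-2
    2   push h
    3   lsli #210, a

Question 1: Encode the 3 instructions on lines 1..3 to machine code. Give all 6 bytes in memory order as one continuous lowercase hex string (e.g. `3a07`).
5ffec50030d2

L1: bne op=0xb:5|imm=-2:11 ⇒ 0x5ffe ⇒ big 5f fe
L2: push op=0x18:5|rd=5:3|pad=0:8 ⇒ 0xc500 ⇒ big c5 00
L3: lsli op=0x6:5|rd=0:3|imm=210:8 ⇒ 0x30d2 ⇒ big 30 d2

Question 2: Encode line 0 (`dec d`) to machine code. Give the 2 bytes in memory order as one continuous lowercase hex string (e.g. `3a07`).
9300

0. dec fields op=0x12:5|rd=3:3|pad=0:8 → word 9300h → 93 00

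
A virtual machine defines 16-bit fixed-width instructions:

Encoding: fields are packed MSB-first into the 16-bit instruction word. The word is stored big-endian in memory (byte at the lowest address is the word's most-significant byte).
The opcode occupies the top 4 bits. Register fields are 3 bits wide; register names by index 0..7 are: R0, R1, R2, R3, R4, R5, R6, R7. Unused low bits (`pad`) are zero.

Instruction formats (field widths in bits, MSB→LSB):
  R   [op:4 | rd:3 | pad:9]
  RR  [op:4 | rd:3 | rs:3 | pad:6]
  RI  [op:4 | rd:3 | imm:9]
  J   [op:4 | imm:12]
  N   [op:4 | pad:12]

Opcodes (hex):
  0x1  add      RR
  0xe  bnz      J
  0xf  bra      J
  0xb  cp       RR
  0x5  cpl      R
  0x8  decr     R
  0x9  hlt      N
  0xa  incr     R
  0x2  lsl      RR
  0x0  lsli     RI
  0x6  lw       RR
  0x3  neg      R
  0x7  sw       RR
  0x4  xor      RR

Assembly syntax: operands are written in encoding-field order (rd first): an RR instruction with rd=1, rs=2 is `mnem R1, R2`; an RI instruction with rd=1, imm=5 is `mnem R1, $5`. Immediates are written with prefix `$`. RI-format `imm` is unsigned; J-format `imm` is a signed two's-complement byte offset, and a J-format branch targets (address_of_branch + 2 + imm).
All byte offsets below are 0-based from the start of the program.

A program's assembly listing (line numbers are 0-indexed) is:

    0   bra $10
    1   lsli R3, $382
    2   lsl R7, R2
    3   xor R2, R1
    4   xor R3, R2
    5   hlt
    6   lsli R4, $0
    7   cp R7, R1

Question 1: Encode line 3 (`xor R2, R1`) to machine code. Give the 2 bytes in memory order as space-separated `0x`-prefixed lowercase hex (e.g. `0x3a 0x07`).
3. xor fields op=0x4:4|rd=2:3|rs=1:3|pad=0:6 → word 4440h → 44 40

0x44 0x40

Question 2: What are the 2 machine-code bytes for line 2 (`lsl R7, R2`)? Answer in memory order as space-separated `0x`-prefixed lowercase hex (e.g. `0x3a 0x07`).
0x2e 0x80

line 2 (lsl): pack op=0x2:4|rd=7:3|rs=2:3|pad=0:6 = 0x2e80; big→ 2e 80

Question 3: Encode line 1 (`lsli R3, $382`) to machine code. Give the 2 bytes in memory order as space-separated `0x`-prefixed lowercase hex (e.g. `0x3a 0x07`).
0x07 0x7e

line 1 (lsli): pack op=0x0:4|rd=3:3|imm=382:9 = 0x077e; big→ 07 7e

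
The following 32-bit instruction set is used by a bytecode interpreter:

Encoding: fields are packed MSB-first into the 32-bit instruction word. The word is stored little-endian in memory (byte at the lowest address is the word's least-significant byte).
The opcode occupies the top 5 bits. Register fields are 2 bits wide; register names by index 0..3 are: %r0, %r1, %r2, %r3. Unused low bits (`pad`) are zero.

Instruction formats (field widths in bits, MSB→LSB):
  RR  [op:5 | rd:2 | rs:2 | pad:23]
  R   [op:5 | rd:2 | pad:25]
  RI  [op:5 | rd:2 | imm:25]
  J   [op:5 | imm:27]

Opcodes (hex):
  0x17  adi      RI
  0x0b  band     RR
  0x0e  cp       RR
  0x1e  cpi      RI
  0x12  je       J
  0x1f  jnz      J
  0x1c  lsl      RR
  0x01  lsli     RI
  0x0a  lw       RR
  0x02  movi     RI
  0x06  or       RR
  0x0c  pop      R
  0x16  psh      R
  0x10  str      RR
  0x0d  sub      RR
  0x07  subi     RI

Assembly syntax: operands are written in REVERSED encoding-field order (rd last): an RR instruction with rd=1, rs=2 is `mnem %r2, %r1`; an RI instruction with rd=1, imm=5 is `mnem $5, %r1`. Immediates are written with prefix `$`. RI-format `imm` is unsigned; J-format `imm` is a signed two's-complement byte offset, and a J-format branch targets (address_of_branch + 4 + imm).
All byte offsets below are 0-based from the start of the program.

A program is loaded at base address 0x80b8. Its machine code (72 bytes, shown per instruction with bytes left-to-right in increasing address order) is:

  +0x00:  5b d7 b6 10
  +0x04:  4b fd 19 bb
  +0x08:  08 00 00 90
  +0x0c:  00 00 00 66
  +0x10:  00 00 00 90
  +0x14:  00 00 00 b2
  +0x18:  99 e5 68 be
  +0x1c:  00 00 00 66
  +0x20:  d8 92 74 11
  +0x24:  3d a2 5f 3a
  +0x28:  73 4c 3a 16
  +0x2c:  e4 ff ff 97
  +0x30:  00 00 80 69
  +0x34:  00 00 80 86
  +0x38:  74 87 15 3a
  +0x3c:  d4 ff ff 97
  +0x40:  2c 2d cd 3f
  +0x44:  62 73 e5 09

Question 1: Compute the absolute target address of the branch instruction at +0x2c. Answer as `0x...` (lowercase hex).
off 0x2c: read e4 ff ff 97 as little → 0x97ffffe4
  opcode bits[31:27]=0x12: je/J
  [26:0] imm=134217700 (s27→-28) = $-28
  target = base 0x80b8 + off 0x2c + 4 + imm -28 = 0x80cc

0x80cc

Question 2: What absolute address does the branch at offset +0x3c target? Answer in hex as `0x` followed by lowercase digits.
@+3c  little-endian(d4 ff ff 97) = 0x97ffffd4
  opcode bits[31:27]=0x12: je/J
  imm@[26:0]=0x7ffffd4 (s27→-44) ⇒ $-44
  target = base 0x80b8 + off 0x3c + 4 + imm -44 = 0x80cc

0x80cc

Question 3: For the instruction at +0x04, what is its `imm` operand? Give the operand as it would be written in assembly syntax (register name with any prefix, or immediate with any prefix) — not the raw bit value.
$18480459

+0x04: 4b fd 19 bb ⇒ word 0xbb19fd4b (little)
  op=0xbb19fd4b>>27=0x17 ⇒ adi (RI)
  [26:25] rd=1 = %r1
  [24:0] imm=18480459 = $18480459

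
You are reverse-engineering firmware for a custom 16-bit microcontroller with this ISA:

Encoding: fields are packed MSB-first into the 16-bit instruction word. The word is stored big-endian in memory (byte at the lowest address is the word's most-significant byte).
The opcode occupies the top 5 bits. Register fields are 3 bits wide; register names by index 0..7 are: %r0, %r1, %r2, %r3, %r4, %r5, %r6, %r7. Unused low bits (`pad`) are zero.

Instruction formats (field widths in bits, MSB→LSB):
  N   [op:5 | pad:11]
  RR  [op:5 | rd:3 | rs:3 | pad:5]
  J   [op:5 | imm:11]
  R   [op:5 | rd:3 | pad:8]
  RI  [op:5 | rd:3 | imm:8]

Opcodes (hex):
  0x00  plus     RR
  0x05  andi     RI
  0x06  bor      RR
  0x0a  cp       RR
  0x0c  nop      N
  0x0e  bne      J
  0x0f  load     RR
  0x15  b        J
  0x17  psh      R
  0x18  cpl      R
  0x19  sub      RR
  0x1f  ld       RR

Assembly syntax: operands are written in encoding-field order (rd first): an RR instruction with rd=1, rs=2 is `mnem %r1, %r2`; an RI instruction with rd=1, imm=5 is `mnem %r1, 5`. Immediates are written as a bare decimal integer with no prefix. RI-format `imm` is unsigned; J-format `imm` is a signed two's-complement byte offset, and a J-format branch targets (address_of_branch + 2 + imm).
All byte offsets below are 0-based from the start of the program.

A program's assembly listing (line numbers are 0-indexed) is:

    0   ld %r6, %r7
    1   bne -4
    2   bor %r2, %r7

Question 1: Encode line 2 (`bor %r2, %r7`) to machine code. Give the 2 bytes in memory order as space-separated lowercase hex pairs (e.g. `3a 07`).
32 e0

2. bor fields op=0x6:5|rd=2:3|rs=7:3|pad=0:5 → word 32e0h → 32 e0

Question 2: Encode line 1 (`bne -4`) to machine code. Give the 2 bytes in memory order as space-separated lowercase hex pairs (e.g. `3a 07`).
1. bne fields op=0xe:5|imm=-4:11 → word 77fch → 77 fc

77 fc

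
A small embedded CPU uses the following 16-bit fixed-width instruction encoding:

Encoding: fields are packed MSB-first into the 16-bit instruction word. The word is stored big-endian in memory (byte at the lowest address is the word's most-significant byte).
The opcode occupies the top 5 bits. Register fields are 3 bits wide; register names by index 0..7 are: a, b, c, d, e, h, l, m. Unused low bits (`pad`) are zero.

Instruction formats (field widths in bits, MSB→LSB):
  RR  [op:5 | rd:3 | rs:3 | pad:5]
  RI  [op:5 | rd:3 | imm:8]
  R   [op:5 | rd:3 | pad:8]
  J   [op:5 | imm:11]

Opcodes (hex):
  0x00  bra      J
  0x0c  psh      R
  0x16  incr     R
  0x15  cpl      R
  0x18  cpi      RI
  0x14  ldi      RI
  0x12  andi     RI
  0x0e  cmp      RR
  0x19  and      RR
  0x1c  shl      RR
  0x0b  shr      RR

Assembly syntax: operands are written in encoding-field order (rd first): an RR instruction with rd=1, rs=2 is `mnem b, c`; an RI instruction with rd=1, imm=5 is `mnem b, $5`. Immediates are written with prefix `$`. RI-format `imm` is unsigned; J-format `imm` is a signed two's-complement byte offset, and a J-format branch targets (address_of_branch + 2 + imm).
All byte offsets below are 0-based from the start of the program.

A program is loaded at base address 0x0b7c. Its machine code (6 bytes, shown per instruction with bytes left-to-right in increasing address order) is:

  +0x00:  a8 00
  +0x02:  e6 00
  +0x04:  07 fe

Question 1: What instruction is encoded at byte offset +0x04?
+0x04: 07 fe ⇒ word 0x07fe (big)
  opcode bits[15:11]=0x0: bra/J
  [10:0] imm=2046 (s11→-2) = $-2

bra $-2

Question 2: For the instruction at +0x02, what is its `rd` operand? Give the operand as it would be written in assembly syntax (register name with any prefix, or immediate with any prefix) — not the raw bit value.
l

[02] e6 00 → 0xe600
  top 5b → 0x1c → shl [RR]
  [10:8] rd=6 = l
  [7:5] rs=0 = a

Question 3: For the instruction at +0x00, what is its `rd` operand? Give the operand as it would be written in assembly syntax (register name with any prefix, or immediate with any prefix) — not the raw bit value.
a

+0x00: a8 00 ⇒ word 0xa800 (big)
  op=0xa800>>11=0x15 ⇒ cpl (R)
  rd@[10:8]=0x0 ⇒ a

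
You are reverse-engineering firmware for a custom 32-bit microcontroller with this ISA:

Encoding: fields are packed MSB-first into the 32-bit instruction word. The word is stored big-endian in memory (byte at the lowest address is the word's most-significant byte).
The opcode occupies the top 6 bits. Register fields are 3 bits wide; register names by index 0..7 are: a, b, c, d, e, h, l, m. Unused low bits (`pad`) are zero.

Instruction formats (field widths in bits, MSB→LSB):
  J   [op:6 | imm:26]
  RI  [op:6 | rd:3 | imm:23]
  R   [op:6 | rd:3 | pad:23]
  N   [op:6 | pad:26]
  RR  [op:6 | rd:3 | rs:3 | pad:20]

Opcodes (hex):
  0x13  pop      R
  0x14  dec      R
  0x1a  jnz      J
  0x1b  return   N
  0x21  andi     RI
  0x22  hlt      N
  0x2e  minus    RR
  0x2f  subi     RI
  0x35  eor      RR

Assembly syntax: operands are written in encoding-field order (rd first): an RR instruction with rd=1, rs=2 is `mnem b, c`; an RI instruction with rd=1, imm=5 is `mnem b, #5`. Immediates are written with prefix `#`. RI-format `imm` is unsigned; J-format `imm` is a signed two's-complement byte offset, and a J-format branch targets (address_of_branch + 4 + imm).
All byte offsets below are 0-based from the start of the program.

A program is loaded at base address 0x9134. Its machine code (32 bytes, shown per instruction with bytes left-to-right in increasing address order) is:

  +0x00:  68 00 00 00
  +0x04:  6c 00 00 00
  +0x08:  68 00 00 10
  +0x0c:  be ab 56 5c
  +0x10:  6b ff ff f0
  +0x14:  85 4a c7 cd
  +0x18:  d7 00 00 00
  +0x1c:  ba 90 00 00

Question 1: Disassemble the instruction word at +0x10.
[10] 6b ff ff f0 → 0x6bfffff0
  top 6b → 0x1a → jnz [J]
  imm@[25:0]=0x3fffff0 (s26→-16) ⇒ #-16

jnz #-16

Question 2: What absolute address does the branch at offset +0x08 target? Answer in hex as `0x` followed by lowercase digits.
0x9150

[08] 68 00 00 10 → 0x68000010
  op=0x68000010>>26=0x1a ⇒ jnz (J)
  imm@[25:0]=0x10 ⇒ #16
  target = base 0x9134 + off 0x08 + 4 + imm 16 = 0x9150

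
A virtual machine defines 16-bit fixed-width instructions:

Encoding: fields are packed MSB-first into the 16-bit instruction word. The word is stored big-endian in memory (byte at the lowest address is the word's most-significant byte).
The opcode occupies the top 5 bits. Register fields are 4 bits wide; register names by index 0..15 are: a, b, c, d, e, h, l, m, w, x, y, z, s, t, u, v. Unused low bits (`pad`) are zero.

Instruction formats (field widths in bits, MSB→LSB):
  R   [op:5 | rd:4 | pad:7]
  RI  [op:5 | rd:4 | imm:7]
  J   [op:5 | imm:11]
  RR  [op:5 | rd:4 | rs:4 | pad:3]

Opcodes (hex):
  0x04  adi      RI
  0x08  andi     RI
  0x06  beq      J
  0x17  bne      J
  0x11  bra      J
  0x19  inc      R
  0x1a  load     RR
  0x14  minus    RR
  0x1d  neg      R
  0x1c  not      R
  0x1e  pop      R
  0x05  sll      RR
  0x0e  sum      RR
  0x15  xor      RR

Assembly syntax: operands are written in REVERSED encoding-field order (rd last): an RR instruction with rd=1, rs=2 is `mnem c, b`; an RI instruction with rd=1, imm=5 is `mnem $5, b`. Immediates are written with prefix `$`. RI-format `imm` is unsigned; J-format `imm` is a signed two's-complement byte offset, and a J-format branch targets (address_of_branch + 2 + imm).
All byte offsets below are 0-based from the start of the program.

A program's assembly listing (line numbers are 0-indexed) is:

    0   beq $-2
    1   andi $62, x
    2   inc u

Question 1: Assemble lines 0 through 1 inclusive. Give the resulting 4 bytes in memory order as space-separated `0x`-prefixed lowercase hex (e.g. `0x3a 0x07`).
0x37 0xfe 0x44 0xbe

line 0 (beq): pack op=0x6:5|imm=-2:11 = 0x37fe; big→ 37 fe
line 1 (andi): pack op=0x8:5|rd=9:4|imm=62:7 = 0x44be; big→ 44 be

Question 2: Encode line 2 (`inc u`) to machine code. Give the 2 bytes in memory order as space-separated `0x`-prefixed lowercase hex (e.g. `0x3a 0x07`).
0xcf 0x00

line 2 (inc): pack op=0x19:5|rd=14:4|pad=0:7 = 0xcf00; big→ cf 00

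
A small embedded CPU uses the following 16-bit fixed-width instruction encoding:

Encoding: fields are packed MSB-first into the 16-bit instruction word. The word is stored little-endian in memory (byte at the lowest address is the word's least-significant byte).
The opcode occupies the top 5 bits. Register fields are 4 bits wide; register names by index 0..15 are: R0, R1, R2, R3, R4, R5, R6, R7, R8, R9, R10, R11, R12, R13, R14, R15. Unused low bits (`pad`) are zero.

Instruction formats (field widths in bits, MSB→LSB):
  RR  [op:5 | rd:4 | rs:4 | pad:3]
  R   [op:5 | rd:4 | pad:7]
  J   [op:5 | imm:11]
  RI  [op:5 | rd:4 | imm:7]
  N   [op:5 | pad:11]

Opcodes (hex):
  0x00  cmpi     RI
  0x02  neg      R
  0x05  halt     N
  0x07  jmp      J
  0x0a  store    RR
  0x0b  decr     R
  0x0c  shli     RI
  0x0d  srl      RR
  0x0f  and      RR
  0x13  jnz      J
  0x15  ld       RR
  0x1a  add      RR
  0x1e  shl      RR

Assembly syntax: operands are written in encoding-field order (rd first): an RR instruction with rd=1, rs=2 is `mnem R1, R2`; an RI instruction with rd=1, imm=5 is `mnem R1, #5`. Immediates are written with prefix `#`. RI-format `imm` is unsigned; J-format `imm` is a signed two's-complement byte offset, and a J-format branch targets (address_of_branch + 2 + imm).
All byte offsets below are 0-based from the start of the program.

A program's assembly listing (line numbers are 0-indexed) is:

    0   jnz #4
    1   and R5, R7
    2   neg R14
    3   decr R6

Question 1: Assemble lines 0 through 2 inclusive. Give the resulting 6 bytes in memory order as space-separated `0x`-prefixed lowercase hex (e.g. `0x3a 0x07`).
L0: jnz op=0x13:5|imm=4:11 ⇒ 0x9804 ⇒ little 04 98
L1: and op=0xf:5|rd=5:4|rs=7:4|pad=0:3 ⇒ 0x7ab8 ⇒ little b8 7a
L2: neg op=0x2:5|rd=14:4|pad=0:7 ⇒ 0x1700 ⇒ little 00 17

0x04 0x98 0xb8 0x7a 0x00 0x17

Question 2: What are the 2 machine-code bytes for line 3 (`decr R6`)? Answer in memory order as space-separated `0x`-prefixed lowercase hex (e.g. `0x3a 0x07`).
0x00 0x5b

L3: decr op=0xb:5|rd=6:4|pad=0:7 ⇒ 0x5b00 ⇒ little 00 5b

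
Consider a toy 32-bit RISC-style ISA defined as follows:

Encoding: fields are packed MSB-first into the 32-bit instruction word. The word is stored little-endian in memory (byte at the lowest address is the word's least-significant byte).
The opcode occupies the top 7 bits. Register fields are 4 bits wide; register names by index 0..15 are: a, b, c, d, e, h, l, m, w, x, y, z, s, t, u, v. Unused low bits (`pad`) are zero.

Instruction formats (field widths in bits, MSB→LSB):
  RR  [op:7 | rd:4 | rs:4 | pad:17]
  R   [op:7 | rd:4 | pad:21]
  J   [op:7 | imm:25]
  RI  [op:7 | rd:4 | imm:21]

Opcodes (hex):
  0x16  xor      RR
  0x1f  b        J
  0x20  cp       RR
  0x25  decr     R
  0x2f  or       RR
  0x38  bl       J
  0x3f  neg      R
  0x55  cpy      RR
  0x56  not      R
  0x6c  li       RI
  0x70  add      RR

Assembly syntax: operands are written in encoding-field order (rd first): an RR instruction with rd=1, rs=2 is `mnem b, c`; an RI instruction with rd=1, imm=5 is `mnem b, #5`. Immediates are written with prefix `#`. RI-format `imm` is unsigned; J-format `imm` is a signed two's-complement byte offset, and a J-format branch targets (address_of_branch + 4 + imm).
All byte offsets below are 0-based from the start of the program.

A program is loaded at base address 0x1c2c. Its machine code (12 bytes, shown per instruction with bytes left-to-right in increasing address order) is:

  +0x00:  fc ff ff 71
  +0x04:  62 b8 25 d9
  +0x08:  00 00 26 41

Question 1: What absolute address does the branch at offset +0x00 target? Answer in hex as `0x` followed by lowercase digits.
0x1c2c

@+00  little-endian(fc ff ff 71) = 0x71fffffc
  op=0x71fffffc>>25=0x38 ⇒ bl (J)
  imm@[24:0]=0x1fffffc (s25→-4) ⇒ #-4
  target = base 0x1c2c + off 0x00 + 4 + imm -4 = 0x1c2c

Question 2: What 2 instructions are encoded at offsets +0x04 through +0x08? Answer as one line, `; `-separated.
li x, #374882; cp x, d

+0x04: 62 b8 25 d9 ⇒ word 0xd925b862 (little)
  opcode bits[31:25]=0x6c: li/RI
  rd: (w>>21)&0xf=0x9 → x
  imm: (w>>0)&0x1fffff=0x5b862 → #374882
+0x08: 00 00 26 41 ⇒ word 0x41260000 (little)
  opcode bits[31:25]=0x20: cp/RR
  rd: (w>>21)&0xf=0x9 → x
  rs: (w>>17)&0xf=0x3 → d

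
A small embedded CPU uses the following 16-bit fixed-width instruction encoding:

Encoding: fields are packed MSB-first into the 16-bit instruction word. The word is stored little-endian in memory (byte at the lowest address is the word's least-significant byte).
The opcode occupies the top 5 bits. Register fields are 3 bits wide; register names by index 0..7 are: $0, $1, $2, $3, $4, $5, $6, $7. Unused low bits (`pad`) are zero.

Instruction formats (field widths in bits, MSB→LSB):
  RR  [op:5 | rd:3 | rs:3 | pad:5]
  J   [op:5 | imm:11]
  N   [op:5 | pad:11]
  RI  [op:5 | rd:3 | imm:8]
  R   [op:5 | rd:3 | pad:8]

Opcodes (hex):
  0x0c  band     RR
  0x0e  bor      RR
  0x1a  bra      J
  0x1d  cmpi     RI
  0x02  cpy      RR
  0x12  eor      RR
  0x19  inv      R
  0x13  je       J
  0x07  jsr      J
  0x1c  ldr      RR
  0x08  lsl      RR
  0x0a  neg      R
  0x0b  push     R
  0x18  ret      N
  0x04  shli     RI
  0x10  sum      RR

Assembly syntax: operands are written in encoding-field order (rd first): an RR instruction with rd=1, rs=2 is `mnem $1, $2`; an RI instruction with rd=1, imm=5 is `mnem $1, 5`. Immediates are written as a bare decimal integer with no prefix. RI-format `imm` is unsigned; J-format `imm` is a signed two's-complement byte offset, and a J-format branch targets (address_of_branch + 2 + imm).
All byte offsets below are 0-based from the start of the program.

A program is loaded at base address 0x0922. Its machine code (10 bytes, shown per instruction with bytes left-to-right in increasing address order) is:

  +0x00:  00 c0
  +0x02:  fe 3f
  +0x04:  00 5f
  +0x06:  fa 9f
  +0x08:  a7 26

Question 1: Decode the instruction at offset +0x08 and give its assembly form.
+0x08: a7 26 ⇒ word 0x26a7 (little)
  top 5b → 0x4 → shli [RI]
  rd: (w>>8)&0x7=0x6 → $6
  imm: (w>>0)&0xff=0xa7 → 167

shli $6, 167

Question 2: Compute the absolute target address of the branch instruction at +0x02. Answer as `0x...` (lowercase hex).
+0x02: fe 3f ⇒ word 0x3ffe (little)
  opcode bits[15:11]=0x7: jsr/J
  [10:0] imm=2046 (s11→-2) = -2
  target = base 0x0922 + off 0x02 + 2 + imm -2 = 0x0924

0x0924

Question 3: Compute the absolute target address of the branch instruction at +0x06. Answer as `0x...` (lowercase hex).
@+06  little-endian(fa 9f) = 0x9ffa
  op=0x9ffa>>11=0x13 ⇒ je (J)
  imm@[10:0]=0x7fa (s11→-6) ⇒ -6
  target = base 0x0922 + off 0x06 + 2 + imm -6 = 0x0924

0x0924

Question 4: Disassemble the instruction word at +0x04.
@+04  little-endian(00 5f) = 0x5f00
  op=0x5f00>>11=0xb ⇒ push (R)
  rd: (w>>8)&0x7=0x7 → $7

push $7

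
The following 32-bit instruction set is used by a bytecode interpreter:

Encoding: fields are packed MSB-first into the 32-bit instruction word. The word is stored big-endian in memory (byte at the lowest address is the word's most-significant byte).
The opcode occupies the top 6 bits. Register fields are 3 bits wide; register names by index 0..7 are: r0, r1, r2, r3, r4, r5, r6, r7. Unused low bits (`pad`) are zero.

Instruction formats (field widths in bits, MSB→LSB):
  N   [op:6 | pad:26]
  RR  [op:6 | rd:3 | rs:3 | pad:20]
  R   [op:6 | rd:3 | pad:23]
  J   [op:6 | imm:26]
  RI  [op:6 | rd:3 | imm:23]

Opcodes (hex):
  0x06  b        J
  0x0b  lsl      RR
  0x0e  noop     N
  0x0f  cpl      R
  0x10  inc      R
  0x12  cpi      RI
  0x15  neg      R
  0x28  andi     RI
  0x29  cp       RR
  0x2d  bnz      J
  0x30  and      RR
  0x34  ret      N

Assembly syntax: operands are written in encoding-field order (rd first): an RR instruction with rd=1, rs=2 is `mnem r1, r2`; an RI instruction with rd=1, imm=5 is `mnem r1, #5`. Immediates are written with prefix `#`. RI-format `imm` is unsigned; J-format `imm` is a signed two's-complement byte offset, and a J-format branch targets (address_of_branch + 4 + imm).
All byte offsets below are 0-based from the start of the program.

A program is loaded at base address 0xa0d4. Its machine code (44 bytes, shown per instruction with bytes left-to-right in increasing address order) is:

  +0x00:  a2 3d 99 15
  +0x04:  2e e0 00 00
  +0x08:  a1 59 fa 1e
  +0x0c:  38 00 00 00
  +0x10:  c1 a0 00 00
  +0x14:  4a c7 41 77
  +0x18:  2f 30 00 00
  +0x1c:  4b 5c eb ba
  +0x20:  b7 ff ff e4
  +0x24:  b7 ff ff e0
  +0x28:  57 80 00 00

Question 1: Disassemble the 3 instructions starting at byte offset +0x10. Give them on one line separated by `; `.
and r3, r2; cpi r5, #4669815; lsl r6, r3

@+10  big-endian(c1 a0 00 00) = 0xc1a00000
  op=0xc1a00000>>26=0x30 ⇒ and (RR)
  [25:23] rd=3 = r3
  [22:20] rs=2 = r2
@+14  big-endian(4a c7 41 77) = 0x4ac74177
  op=0x4ac74177>>26=0x12 ⇒ cpi (RI)
  [25:23] rd=5 = r5
  [22:0] imm=4669815 = #4669815
@+18  big-endian(2f 30 00 00) = 0x2f300000
  op=0x2f300000>>26=0xb ⇒ lsl (RR)
  [25:23] rd=6 = r6
  [22:20] rs=3 = r3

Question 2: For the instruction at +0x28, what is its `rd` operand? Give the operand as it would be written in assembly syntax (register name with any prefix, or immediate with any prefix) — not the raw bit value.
[28] 57 80 00 00 → 0x57800000
  opcode bits[31:26]=0x15: neg/R
  rd: (w>>23)&0x7=0x7 → r7

r7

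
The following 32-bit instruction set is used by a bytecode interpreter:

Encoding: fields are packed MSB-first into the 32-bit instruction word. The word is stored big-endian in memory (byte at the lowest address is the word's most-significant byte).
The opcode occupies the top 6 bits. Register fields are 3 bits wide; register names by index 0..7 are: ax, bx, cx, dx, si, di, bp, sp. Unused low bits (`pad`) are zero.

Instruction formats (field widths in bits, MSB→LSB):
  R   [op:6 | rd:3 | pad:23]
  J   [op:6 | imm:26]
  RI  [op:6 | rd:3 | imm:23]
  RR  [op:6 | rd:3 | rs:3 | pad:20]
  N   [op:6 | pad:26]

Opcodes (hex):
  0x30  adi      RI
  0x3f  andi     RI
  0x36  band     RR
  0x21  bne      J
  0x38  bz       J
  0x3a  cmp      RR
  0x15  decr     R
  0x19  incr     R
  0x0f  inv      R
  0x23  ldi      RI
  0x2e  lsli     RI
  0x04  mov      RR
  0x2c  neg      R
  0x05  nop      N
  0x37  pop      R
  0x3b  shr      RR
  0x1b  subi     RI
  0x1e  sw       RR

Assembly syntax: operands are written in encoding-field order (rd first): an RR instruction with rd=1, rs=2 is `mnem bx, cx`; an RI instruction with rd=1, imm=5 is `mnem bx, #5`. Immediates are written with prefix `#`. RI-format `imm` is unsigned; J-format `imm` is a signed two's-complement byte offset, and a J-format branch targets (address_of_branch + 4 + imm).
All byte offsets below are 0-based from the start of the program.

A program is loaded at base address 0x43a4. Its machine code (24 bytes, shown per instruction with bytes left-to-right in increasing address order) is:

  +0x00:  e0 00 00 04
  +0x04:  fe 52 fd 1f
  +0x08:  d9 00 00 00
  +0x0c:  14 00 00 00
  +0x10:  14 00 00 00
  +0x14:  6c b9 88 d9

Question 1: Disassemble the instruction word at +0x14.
subi bx, #3770585

off 0x14: read 6c b9 88 d9 as big → 0x6cb988d9
  opcode bits[31:26]=0x1b: subi/RI
  [25:23] rd=1 = bx
  [22:0] imm=3770585 = #3770585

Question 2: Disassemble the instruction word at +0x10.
@+10  big-endian(14 00 00 00) = 0x14000000
  op=0x14000000>>26=0x5 ⇒ nop (N)

nop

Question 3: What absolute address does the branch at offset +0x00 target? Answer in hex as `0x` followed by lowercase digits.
@+00  big-endian(e0 00 00 04) = 0xe0000004
  top 6b → 0x38 → bz [J]
  imm@[25:0]=0x4 ⇒ #4
  target = base 0x43a4 + off 0x00 + 4 + imm 4 = 0x43ac

0x43ac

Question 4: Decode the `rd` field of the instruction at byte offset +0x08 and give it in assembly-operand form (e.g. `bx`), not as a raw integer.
cx

[08] d9 00 00 00 → 0xd9000000
  opcode bits[31:26]=0x36: band/RR
  rd@[25:23]=0x2 ⇒ cx
  rs@[22:20]=0x0 ⇒ ax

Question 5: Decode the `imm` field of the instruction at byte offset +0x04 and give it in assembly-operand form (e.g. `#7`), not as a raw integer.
#5438751

@+04  big-endian(fe 52 fd 1f) = 0xfe52fd1f
  opcode bits[31:26]=0x3f: andi/RI
  [25:23] rd=4 = si
  [22:0] imm=5438751 = #5438751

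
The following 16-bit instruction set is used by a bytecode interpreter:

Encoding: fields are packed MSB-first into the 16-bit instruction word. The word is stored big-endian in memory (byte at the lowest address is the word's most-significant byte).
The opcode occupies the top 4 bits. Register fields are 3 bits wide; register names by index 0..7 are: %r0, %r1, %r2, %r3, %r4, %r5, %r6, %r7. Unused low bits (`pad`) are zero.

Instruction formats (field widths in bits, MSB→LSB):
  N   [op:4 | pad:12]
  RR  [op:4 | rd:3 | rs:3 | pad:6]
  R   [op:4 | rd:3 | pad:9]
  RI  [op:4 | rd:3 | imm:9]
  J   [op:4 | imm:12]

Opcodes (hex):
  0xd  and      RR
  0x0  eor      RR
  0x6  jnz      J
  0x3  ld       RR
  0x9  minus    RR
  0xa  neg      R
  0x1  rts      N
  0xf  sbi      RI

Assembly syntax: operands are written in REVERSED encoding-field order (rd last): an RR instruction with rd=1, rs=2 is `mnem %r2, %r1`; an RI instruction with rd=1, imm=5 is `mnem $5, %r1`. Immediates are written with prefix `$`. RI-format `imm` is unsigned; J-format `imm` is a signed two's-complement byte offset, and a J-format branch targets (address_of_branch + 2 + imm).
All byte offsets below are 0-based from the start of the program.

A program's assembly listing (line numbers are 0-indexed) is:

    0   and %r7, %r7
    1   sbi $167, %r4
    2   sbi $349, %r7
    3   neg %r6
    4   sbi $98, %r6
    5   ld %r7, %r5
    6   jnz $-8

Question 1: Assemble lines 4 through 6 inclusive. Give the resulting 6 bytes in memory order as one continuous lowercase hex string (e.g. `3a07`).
fc623bc06ff8

line 4 (sbi): pack op=0xf:4|rd=6:3|imm=98:9 = 0xfc62; big→ fc 62
line 5 (ld): pack op=0x3:4|rd=5:3|rs=7:3|pad=0:6 = 0x3bc0; big→ 3b c0
line 6 (jnz): pack op=0x6:4|imm=-8:12 = 0x6ff8; big→ 6f f8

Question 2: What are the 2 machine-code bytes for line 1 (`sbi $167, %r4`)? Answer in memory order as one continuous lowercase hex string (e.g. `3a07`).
f8a7

1. sbi fields op=0xf:4|rd=4:3|imm=167:9 → word f8a7h → f8 a7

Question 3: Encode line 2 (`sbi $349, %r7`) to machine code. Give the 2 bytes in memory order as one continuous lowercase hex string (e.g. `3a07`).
ff5d

L2: sbi op=0xf:4|rd=7:3|imm=349:9 ⇒ 0xff5d ⇒ big ff 5d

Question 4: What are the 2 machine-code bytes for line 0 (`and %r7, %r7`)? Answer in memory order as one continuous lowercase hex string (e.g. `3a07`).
line 0 (and): pack op=0xd:4|rd=7:3|rs=7:3|pad=0:6 = 0xdfc0; big→ df c0

dfc0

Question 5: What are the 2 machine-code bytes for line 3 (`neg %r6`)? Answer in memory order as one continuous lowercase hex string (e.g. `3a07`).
3. neg fields op=0xa:4|rd=6:3|pad=0:9 → word ac00h → ac 00

ac00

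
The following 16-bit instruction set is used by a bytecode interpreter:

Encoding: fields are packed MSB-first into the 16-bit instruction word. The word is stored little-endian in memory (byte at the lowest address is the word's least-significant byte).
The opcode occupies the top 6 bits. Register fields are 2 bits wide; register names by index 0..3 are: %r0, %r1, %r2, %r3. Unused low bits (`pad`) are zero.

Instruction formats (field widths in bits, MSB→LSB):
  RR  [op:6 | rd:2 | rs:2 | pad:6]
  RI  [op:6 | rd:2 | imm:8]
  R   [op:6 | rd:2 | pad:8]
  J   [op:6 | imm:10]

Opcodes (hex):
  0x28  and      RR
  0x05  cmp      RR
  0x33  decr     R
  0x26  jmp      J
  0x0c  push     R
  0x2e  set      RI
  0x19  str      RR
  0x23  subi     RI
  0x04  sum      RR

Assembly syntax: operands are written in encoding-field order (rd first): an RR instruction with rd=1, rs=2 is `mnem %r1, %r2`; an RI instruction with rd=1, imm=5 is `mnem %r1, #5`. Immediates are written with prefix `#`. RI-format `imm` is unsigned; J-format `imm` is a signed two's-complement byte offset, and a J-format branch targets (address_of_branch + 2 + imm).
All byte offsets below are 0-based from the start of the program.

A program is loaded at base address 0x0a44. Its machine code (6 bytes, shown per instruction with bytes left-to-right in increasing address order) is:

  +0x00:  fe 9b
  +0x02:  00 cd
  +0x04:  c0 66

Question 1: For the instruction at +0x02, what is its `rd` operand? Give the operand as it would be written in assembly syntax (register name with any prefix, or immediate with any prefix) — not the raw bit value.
@+02  little-endian(00 cd) = 0xcd00
  op=0xcd00>>10=0x33 ⇒ decr (R)
  rd@[9:8]=0x1 ⇒ %r1

%r1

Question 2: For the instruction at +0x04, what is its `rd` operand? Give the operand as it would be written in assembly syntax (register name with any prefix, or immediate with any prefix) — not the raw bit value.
off 0x04: read c0 66 as little → 0x66c0
  opcode bits[15:10]=0x19: str/RR
  rd@[9:8]=0x2 ⇒ %r2
  rs@[7:6]=0x3 ⇒ %r3

%r2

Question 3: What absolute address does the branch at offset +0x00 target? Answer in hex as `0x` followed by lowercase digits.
0x0a44

@+00  little-endian(fe 9b) = 0x9bfe
  opcode bits[15:10]=0x26: jmp/J
  imm: (w>>0)&0x3ff=0x3fe (s10→-2) → #-2
  target = base 0x0a44 + off 0x00 + 2 + imm -2 = 0x0a44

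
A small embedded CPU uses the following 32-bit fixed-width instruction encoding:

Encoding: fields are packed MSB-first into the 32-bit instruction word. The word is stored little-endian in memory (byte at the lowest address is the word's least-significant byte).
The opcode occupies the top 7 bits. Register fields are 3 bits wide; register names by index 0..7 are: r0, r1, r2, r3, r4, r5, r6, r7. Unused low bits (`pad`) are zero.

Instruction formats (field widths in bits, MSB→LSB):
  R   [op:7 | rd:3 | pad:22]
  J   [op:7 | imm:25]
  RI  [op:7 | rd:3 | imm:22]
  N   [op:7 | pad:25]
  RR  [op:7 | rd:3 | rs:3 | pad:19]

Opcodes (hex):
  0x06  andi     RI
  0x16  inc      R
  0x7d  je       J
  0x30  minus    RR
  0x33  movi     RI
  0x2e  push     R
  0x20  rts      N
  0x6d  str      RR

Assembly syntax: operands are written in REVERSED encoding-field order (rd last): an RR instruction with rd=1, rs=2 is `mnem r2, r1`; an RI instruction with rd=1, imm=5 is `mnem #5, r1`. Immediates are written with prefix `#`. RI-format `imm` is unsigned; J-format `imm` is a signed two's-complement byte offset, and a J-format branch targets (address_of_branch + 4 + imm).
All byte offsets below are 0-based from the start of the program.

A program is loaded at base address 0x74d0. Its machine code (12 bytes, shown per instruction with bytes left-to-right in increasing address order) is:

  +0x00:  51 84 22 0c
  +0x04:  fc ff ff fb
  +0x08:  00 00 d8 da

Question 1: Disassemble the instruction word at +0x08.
str r3, r3

[08] 00 00 d8 da → 0xdad80000
  op=0xdad80000>>25=0x6d ⇒ str (RR)
  rd: (w>>22)&0x7=0x3 → r3
  rs: (w>>19)&0x7=0x3 → r3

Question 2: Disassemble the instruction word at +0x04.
je #-4

[04] fc ff ff fb → 0xfbfffffc
  top 7b → 0x7d → je [J]
  imm@[24:0]=0x1fffffc (s25→-4) ⇒ #-4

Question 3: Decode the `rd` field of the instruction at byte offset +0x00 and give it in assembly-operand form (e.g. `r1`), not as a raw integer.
+0x00: 51 84 22 0c ⇒ word 0x0c228451 (little)
  op=0x0c228451>>25=0x6 ⇒ andi (RI)
  rd: (w>>22)&0x7=0x0 → r0
  imm: (w>>0)&0x3fffff=0x228451 → #2262097

r0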